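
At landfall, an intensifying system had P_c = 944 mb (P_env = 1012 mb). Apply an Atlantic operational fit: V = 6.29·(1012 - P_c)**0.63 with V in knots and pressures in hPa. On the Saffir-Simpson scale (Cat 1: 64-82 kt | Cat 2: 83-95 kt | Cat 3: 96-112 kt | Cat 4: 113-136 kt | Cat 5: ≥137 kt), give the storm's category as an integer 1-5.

ΔP = 1012 − 944 = 68 mb.
V ≈ 6.29 × 68^0.63 = 6.29 × 14.27 ≈ 90 kt.
90 kt falls in the Category 2 band.

2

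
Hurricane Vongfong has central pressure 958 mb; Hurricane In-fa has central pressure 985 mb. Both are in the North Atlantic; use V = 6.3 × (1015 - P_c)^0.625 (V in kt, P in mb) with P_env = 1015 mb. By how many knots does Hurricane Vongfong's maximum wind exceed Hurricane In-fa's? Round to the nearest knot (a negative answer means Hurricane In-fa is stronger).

26 kt

Hurricane Vongfong: ΔP = 57; V ≈ 6.3 × 57^0.625 ≈ 78.84 kt.
Hurricane In-fa: ΔP = 30; V ≈ 6.3 × 30^0.625 ≈ 52.79 kt.
Difference ≈ 78.84 − 52.79 = 26.05 → 26 kt.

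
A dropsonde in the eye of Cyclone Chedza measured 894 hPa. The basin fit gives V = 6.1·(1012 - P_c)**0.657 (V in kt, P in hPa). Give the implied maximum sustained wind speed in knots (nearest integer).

ΔP = 1012 − 894 = 118 hPa.
118^0.657 ≈ 22.973.
V ≈ 6.1 × 22.973 ≈ 140.1 kt.

140 kt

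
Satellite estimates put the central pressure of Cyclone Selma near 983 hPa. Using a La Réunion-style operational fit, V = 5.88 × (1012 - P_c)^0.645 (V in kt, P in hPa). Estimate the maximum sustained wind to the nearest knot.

52 kt

ΔP = 1012 − 983 = 29 hPa.
29^0.645 ≈ 8.775.
V ≈ 5.88 × 8.775 ≈ 51.6 kt.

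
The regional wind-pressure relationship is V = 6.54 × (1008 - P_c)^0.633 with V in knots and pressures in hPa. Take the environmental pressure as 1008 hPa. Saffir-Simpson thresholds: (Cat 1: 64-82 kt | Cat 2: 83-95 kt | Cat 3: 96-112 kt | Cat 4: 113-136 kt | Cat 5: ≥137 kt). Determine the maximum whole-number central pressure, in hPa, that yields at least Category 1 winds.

971 hPa

Category 1 begins at V = 64 kt.
Required ΔP = (64/6.54)^(1/0.633) = 9.786^1.580 ≈ 36.72 hPa.
P_c ≤ 1008 − 36.72 = 971.28, so the highest integer P_c is 971 hPa.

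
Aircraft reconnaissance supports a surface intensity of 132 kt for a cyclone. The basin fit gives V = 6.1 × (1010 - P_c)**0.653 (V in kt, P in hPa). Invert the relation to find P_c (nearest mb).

ΔP = (V / 6.1)^(1/0.653) = (132/6.1)^1.531.
132/6.1 = 21.639; 21.639^1.531 ≈ 110.86 mb.
P_c = 1010 − 110.86 = 899.14 ≈ 899 mb.

899 mb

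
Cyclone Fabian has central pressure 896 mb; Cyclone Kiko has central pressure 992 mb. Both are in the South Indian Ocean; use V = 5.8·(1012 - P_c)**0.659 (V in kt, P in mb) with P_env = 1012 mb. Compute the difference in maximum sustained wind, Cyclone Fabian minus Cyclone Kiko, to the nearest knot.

Cyclone Fabian: ΔP = 116; V ≈ 5.8 × 116^0.659 ≈ 133.02 kt.
Cyclone Kiko: ΔP = 20; V ≈ 5.8 × 20^0.659 ≈ 41.76 kt.
Difference ≈ 133.02 − 41.76 = 91.26 → 91 kt.

91 kt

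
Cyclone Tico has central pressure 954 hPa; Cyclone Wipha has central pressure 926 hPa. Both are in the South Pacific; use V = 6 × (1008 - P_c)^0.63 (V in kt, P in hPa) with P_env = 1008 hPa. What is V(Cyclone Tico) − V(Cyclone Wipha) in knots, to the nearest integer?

-22 kt

Cyclone Tico: ΔP = 54; V ≈ 6 × 54^0.63 ≈ 74.06 kt.
Cyclone Wipha: ΔP = 82; V ≈ 6 × 82^0.63 ≈ 96.35 kt.
Difference ≈ 74.06 − 96.35 = -22.29 → -22 kt.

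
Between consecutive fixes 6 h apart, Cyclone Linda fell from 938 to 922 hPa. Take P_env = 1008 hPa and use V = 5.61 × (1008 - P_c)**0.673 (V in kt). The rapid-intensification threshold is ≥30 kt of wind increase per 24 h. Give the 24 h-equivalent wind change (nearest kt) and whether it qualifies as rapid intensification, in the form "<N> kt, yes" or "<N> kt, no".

58 kt, yes

V₁: ΔP = 70, V ≈ 5.61 × 70^0.673 ≈ 97.88 kt.
V₂: ΔP = 86, V ≈ 5.61 × 86^0.673 ≈ 112.43 kt.
ΔV over 6 h = 14.55 kt → 24 h equivalent = 14.55 × 24/6 ≈ 58.20 kt.
58 kt ≥ 30 kt ⇒ rapid intensification.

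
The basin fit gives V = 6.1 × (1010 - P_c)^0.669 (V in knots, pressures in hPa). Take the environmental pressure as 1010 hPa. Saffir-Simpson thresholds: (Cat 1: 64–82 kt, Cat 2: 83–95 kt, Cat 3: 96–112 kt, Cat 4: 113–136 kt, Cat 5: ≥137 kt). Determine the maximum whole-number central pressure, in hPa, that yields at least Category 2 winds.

Category 2 begins at V = 83 kt.
Required ΔP = (83/6.1)^(1/0.669) = 13.607^1.495 ≈ 49.51 hPa.
P_c ≤ 1010 − 49.51 = 960.49, so the highest integer P_c is 960 hPa.

960 hPa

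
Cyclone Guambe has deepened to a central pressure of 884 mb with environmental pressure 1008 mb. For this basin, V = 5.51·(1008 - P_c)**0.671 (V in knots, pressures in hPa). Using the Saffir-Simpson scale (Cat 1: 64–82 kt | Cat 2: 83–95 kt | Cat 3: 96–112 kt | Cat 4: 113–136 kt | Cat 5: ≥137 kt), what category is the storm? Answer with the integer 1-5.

ΔP = 1008 − 884 = 124 mb.
V ≈ 5.51 × 124^0.671 = 5.51 × 25.39 ≈ 140 kt.
140 kt falls in the Category 5 band.

5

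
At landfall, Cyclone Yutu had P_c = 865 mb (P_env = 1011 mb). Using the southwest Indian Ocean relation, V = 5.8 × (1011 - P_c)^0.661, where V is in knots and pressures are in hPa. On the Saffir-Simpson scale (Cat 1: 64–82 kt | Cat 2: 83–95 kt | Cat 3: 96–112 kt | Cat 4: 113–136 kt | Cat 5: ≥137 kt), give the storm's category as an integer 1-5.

5

ΔP = 1011 − 865 = 146 mb.
V ≈ 5.8 × 146^0.661 = 5.8 × 26.95 ≈ 156 kt.
156 kt falls in the Category 5 band.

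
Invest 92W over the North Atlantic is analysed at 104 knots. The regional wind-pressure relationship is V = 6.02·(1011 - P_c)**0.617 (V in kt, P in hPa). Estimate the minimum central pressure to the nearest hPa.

ΔP = (V / 6.02)^(1/0.617) = (104/6.02)^1.621.
104/6.02 = 17.276; 17.276^1.621 ≈ 101.29 hPa.
P_c = 1011 − 101.29 = 909.71 ≈ 910 hPa.

910 hPa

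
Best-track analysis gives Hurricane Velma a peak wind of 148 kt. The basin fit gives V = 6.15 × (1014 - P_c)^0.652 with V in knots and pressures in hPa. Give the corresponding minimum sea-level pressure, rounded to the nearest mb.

ΔP = (V / 6.15)^(1/0.652) = (148/6.15)^1.534.
148/6.15 = 24.065; 24.065^1.534 ≈ 131.43 mb.
P_c = 1014 − 131.43 = 882.57 ≈ 883 mb.

883 mb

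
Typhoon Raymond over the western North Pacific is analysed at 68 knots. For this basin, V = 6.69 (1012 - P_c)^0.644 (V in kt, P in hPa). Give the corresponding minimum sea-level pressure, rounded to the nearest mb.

975 mb

ΔP = (V / 6.69)^(1/0.644) = (68/6.69)^1.553.
68/6.69 = 10.164; 10.164^1.553 ≈ 36.63 mb.
P_c = 1012 − 36.63 = 975.37 ≈ 975 mb.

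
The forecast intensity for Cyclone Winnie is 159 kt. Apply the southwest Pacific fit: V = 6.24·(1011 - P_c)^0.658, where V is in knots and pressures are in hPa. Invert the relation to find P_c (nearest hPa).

874 hPa

ΔP = (V / 6.24)^(1/0.658) = (159/6.24)^1.520.
159/6.24 = 25.481; 25.481^1.520 ≈ 137.12 hPa.
P_c = 1011 − 137.12 = 873.88 ≈ 874 hPa.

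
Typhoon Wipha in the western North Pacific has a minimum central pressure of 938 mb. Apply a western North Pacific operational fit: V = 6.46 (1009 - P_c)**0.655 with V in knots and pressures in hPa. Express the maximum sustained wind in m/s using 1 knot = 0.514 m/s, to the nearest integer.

ΔP = 1009 − 938 = 71 mb.
V ≈ 6.46 × 71^0.655 = 6.46 × 16.315 ≈ 105.392 kt.
105.392 × 0.514 ≈ 54.17 m/s → 54 m/s.

54 m/s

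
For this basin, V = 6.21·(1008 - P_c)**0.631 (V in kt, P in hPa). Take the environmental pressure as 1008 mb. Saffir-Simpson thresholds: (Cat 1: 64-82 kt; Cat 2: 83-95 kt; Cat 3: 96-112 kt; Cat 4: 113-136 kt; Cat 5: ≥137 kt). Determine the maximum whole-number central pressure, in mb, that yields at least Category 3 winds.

Category 3 begins at V = 96 kt.
Required ΔP = (96/6.21)^(1/0.631) = 15.459^1.585 ≈ 76.66 mb.
P_c ≤ 1008 − 76.66 = 931.34, so the highest integer P_c is 931 mb.

931 mb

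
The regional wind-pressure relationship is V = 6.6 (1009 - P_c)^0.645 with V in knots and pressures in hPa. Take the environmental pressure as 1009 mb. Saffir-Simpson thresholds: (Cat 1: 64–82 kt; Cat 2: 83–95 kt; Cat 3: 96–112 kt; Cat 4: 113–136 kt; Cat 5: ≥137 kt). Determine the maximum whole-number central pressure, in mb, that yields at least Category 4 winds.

Category 4 begins at V = 113 kt.
Required ΔP = (113/6.6)^(1/0.645) = 17.121^1.550 ≈ 81.74 mb.
P_c ≤ 1009 − 81.74 = 927.26, so the highest integer P_c is 927 mb.

927 mb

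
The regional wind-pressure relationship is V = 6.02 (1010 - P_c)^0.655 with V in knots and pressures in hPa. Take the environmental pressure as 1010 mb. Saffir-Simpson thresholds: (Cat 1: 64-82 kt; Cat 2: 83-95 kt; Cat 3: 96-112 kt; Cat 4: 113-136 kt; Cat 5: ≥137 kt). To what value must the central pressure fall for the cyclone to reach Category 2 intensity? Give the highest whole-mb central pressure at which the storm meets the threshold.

955 mb

Category 2 begins at V = 83 kt.
Required ΔP = (83/6.02)^(1/0.655) = 13.787^1.527 ≈ 54.91 mb.
P_c ≤ 1010 − 54.91 = 955.09, so the highest integer P_c is 955 mb.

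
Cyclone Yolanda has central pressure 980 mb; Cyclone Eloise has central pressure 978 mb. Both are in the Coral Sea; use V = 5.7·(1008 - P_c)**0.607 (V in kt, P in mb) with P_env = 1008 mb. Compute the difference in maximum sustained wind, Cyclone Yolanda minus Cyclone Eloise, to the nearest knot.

Cyclone Yolanda: ΔP = 28; V ≈ 5.7 × 28^0.607 ≈ 43.08 kt.
Cyclone Eloise: ΔP = 30; V ≈ 5.7 × 30^0.607 ≈ 44.92 kt.
Difference ≈ 43.08 − 44.92 = -1.84 → -2 kt.

-2 kt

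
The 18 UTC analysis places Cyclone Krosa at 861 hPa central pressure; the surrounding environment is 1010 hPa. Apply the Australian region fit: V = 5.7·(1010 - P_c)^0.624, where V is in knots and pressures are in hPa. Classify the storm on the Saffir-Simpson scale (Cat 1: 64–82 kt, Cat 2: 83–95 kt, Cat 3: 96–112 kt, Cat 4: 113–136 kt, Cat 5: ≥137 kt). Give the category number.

ΔP = 1010 − 861 = 149 hPa.
V ≈ 5.7 × 149^0.624 = 5.7 × 22.70 ≈ 129 kt.
129 kt falls in the Category 4 band.

4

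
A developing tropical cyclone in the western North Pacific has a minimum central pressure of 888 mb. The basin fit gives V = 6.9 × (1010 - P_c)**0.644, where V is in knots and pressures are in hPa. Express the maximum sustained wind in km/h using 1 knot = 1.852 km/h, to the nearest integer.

ΔP = 1010 − 888 = 122 mb.
V ≈ 6.9 × 122^0.644 = 6.9 × 22.061 ≈ 152.218 kt.
152.218 × 1.852 ≈ 281.91 km/h → 282 km/h.

282 km/h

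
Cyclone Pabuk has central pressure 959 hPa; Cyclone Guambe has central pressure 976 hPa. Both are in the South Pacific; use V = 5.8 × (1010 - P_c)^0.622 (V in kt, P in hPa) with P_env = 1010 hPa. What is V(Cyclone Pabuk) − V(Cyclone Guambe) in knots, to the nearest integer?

Cyclone Pabuk: ΔP = 51; V ≈ 5.8 × 51^0.622 ≈ 66.92 kt.
Cyclone Guambe: ΔP = 34; V ≈ 5.8 × 34^0.622 ≈ 52.00 kt.
Difference ≈ 66.92 − 52.00 = 14.92 → 15 kt.

15 kt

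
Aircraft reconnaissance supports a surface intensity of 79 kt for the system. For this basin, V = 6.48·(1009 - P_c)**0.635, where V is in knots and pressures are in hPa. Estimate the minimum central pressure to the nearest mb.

958 mb

ΔP = (V / 6.48)^(1/0.635) = (79/6.48)^1.575.
79/6.48 = 12.191; 12.191^1.575 ≈ 51.32 mb.
P_c = 1009 − 51.32 = 957.68 ≈ 958 mb.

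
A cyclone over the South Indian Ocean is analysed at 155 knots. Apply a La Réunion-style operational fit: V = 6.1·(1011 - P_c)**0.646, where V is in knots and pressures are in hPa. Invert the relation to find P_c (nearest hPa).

861 hPa

ΔP = (V / 6.1)^(1/0.646) = (155/6.1)^1.548.
155/6.1 = 25.410; 25.410^1.548 ≈ 149.60 hPa.
P_c = 1011 − 149.60 = 861.40 ≈ 861 hPa.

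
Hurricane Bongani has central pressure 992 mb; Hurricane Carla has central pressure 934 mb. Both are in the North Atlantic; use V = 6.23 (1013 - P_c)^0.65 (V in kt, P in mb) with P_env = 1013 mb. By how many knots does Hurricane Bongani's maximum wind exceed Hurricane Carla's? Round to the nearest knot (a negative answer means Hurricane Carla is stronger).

-62 kt

Hurricane Bongani: ΔP = 21; V ≈ 6.23 × 21^0.65 ≈ 45.07 kt.
Hurricane Carla: ΔP = 79; V ≈ 6.23 × 79^0.65 ≈ 106.65 kt.
Difference ≈ 45.07 − 106.65 = -61.58 → -62 kt.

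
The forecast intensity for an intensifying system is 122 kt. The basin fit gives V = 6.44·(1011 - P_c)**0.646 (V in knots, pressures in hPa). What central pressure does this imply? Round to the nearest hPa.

ΔP = (V / 6.44)^(1/0.646) = (122/6.44)^1.548.
122/6.44 = 18.944; 18.944^1.548 ≈ 94.95 hPa.
P_c = 1011 − 94.95 = 916.05 ≈ 916 hPa.

916 hPa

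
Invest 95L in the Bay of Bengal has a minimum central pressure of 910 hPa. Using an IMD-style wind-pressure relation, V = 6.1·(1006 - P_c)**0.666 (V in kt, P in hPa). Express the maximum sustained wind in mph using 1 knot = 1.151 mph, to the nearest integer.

147 mph

ΔP = 1006 − 910 = 96 hPa.
V ≈ 6.1 × 96^0.666 = 6.1 × 20.902 ≈ 127.504 kt.
127.504 × 1.151 ≈ 146.76 mph → 147 mph.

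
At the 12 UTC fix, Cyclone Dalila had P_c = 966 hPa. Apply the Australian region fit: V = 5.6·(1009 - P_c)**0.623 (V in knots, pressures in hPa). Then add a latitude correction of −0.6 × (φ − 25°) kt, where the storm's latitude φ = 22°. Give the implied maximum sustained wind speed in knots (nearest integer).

ΔP = 1009 − 966 = 43 hPa.
43^0.623 ≈ 10.415.
V ≈ 5.6 × 10.415 ≈ 58.3 kt.
Latitude correction: −0.6 × (22 − 25) = 1.8 kt.
Corrected V ≈ 60.1 kt → 60 kt.

60 kt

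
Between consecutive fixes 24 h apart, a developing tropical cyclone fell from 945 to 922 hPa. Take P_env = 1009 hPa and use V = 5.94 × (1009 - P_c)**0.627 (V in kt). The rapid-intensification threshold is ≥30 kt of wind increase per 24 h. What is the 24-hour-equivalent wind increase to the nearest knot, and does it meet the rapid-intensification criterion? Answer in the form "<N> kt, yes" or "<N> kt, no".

17 kt, no

V₁: ΔP = 64, V ≈ 5.94 × 64^0.627 ≈ 80.59 kt.
V₂: ΔP = 87, V ≈ 5.94 × 87^0.627 ≈ 97.69 kt.
ΔV over 24 h = 17.10 kt → 24 h equivalent = 17.10 × 24/24 ≈ 17.10 kt.
17 kt < 30 kt ⇒ not rapid intensification.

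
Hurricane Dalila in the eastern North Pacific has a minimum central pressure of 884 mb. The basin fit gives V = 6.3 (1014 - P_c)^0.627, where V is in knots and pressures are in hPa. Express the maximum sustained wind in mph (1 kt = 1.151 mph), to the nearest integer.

ΔP = 1014 − 884 = 130 mb.
V ≈ 6.3 × 130^0.627 = 6.3 × 21.156 ≈ 133.286 kt.
133.286 × 1.151 ≈ 153.41 mph → 153 mph.

153 mph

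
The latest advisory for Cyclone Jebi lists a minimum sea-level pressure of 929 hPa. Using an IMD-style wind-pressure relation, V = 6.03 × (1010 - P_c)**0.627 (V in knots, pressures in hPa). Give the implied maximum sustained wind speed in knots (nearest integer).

ΔP = 1010 − 929 = 81 hPa.
81^0.627 ≈ 15.726.
V ≈ 6.03 × 15.726 ≈ 94.8 kt.

95 kt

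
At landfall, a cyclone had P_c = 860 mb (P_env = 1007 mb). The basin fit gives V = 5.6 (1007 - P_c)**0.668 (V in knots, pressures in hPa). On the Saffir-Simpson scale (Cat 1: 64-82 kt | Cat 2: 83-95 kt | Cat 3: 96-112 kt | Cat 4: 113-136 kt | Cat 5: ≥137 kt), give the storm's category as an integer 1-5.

5

ΔP = 1007 − 860 = 147 mb.
V ≈ 5.6 × 147^0.668 = 5.6 × 28.04 ≈ 157 kt.
157 kt falls in the Category 5 band.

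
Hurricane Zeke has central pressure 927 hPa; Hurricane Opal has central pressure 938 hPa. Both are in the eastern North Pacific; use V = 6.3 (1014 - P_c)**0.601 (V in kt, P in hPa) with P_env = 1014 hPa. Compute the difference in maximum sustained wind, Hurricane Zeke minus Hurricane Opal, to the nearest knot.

7 kt

Hurricane Zeke: ΔP = 87; V ≈ 6.3 × 87^0.601 ≈ 92.26 kt.
Hurricane Opal: ΔP = 76; V ≈ 6.3 × 76^0.601 ≈ 85.06 kt.
Difference ≈ 92.26 − 85.06 = 7.20 → 7 kt.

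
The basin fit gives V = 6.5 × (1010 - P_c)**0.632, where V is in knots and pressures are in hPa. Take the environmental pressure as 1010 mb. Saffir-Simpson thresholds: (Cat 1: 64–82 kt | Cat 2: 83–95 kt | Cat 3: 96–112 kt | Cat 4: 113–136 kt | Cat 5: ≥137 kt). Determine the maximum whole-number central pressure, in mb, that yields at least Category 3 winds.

Category 3 begins at V = 96 kt.
Required ΔP = (96/6.5)^(1/0.632) = 14.769^1.582 ≈ 70.84 mb.
P_c ≤ 1010 − 70.84 = 939.16, so the highest integer P_c is 939 mb.

939 mb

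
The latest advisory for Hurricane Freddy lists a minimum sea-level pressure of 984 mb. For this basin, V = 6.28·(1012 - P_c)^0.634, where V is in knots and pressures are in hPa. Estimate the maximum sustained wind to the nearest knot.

52 kt

ΔP = 1012 − 984 = 28 mb.
28^0.634 ≈ 8.270.
V ≈ 6.28 × 8.270 ≈ 51.9 kt.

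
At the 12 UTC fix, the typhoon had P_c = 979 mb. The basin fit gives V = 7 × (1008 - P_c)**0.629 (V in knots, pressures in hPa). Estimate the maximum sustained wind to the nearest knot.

58 kt

ΔP = 1008 − 979 = 29 mb.
29^0.629 ≈ 8.315.
V ≈ 7 × 8.315 ≈ 58.2 kt.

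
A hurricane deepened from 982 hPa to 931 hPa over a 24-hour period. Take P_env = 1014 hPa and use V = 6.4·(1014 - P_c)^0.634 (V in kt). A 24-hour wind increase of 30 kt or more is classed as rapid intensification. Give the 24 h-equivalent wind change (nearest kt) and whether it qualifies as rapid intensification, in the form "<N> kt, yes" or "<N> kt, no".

48 kt, yes

V₁: ΔP = 32, V ≈ 6.4 × 32^0.634 ≈ 57.60 kt.
V₂: ΔP = 83, V ≈ 6.4 × 83^0.634 ≈ 105.41 kt.
ΔV over 24 h = 47.81 kt → 24 h equivalent = 47.81 × 24/24 ≈ 47.81 kt.
48 kt ≥ 30 kt ⇒ rapid intensification.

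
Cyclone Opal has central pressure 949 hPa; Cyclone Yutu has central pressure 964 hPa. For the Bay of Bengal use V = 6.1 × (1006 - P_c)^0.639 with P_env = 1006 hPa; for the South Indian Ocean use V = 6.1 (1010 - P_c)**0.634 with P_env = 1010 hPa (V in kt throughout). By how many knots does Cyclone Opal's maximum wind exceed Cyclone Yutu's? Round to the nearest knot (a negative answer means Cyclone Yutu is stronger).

Cyclone Opal: ΔP = 57; V ≈ 6.1 × 57^0.639 ≈ 80.79 kt.
Cyclone Yutu: ΔP = 46; V ≈ 6.1 × 46^0.634 ≈ 69.11 kt.
Difference ≈ 80.79 − 69.11 = 11.68 → 12 kt.

12 kt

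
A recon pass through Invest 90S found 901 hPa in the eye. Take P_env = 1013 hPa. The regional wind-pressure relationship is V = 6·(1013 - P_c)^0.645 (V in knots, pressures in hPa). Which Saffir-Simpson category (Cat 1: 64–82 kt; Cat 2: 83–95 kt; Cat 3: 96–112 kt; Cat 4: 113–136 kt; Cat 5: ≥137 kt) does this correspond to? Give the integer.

ΔP = 1013 − 901 = 112 hPa.
V ≈ 6 × 112^0.645 = 6 × 20.98 ≈ 126 kt.
126 kt falls in the Category 4 band.

4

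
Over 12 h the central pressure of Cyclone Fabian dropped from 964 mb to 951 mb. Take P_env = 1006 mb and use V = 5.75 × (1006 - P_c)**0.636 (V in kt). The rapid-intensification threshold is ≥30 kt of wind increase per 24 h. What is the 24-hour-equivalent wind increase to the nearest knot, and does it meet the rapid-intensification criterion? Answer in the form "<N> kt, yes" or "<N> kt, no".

V₁: ΔP = 42, V ≈ 5.75 × 42^0.636 ≈ 61.95 kt.
V₂: ΔP = 55, V ≈ 5.75 × 55^0.636 ≈ 73.54 kt.
ΔV over 12 h = 11.59 kt → 24 h equivalent = 11.59 × 24/12 ≈ 23.18 kt.
23 kt < 30 kt ⇒ not rapid intensification.

23 kt, no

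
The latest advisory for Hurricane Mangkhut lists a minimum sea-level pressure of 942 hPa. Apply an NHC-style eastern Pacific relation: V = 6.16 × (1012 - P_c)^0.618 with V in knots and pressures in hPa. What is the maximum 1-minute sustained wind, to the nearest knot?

ΔP = 1012 − 942 = 70 hPa.
70^0.618 ≈ 13.812.
V ≈ 6.16 × 13.812 ≈ 85.1 kt.

85 kt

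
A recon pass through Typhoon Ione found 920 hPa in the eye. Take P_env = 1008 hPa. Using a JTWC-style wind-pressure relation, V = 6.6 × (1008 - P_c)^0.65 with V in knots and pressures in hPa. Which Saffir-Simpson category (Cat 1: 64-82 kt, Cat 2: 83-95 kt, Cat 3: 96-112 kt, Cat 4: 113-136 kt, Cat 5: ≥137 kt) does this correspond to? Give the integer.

ΔP = 1008 − 920 = 88 hPa.
V ≈ 6.6 × 88^0.65 = 6.6 × 18.36 ≈ 121 kt.
121 kt falls in the Category 4 band.

4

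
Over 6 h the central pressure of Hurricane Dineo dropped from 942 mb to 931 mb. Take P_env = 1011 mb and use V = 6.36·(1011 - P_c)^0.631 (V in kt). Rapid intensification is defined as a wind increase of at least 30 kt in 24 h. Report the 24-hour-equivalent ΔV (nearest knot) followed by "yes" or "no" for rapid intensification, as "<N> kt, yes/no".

V₁: ΔP = 69, V ≈ 6.36 × 69^0.631 ≈ 92.00 kt.
V₂: ΔP = 80, V ≈ 6.36 × 80^0.631 ≈ 101.00 kt.
ΔV over 6 h = 9.00 kt → 24 h equivalent = 9.00 × 24/6 ≈ 36.00 kt.
36 kt ≥ 30 kt ⇒ rapid intensification.

36 kt, yes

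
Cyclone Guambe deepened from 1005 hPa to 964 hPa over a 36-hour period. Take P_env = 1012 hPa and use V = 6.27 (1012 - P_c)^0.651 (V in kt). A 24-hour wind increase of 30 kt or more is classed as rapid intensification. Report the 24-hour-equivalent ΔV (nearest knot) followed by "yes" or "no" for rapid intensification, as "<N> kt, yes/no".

37 kt, yes

V₁: ΔP = 7, V ≈ 6.27 × 7^0.651 ≈ 22.25 kt.
V₂: ΔP = 48, V ≈ 6.27 × 48^0.651 ≈ 77.94 kt.
ΔV over 36 h = 55.69 kt → 24 h equivalent = 55.69 × 24/36 ≈ 37.13 kt.
37 kt ≥ 30 kt ⇒ rapid intensification.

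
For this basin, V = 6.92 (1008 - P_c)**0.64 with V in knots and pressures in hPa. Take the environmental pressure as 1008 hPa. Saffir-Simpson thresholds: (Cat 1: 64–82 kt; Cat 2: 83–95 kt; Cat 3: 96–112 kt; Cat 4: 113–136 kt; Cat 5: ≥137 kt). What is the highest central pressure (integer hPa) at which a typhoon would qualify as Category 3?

947 hPa

Category 3 begins at V = 96 kt.
Required ΔP = (96/6.92)^(1/0.64) = 13.873^1.562 ≈ 60.90 hPa.
P_c ≤ 1008 − 60.90 = 947.10, so the highest integer P_c is 947 hPa.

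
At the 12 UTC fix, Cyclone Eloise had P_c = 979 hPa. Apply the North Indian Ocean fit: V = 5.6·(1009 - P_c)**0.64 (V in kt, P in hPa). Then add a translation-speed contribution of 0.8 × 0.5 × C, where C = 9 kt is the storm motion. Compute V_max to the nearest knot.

53 kt

ΔP = 1009 − 979 = 30 hPa.
30^0.64 ≈ 8.818.
V ≈ 5.6 × 8.818 ≈ 49.4 kt.
Translation term: 0.8 × 0.5 × 9 = 3.6 kt.
Corrected V ≈ 53 kt → 53 kt.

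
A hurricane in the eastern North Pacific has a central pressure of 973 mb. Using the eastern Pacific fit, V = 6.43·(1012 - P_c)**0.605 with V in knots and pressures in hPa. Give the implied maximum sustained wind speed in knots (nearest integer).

59 kt

ΔP = 1012 − 973 = 39 mb.
39^0.605 ≈ 9.175.
V ≈ 6.43 × 9.175 ≈ 59.0 kt.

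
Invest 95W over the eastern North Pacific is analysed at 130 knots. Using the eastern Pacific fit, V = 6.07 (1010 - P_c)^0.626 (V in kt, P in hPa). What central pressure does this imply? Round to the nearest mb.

ΔP = (V / 6.07)^(1/0.626) = (130/6.07)^1.597.
130/6.07 = 21.417; 21.417^1.597 ≈ 133.60 mb.
P_c = 1010 − 133.60 = 876.40 ≈ 876 mb.

876 mb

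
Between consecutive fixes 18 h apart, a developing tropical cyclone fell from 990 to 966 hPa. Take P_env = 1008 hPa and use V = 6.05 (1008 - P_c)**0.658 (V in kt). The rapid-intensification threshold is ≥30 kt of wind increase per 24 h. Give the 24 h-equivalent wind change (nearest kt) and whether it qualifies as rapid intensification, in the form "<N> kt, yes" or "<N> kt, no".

V₁: ΔP = 18, V ≈ 6.05 × 18^0.658 ≈ 40.53 kt.
V₂: ΔP = 42, V ≈ 6.05 × 42^0.658 ≈ 70.77 kt.
ΔV over 18 h = 30.24 kt → 24 h equivalent = 30.24 × 24/18 ≈ 40.32 kt.
40 kt ≥ 30 kt ⇒ rapid intensification.

40 kt, yes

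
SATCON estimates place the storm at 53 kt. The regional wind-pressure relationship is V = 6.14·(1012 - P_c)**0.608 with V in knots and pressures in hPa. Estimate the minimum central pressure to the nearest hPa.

ΔP = (V / 6.14)^(1/0.608) = (53/6.14)^1.645.
53/6.14 = 8.632; 8.632^1.645 ≈ 34.65 hPa.
P_c = 1012 − 34.65 = 977.35 ≈ 977 hPa.

977 hPa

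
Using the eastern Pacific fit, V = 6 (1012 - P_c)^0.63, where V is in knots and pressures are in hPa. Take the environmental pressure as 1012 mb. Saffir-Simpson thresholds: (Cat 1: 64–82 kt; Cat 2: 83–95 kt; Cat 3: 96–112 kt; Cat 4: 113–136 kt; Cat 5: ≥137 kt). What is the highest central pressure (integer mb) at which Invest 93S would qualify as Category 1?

Category 1 begins at V = 64 kt.
Required ΔP = (64/6)^(1/0.63) = 10.667^1.587 ≈ 42.83 mb.
P_c ≤ 1012 − 42.83 = 969.17, so the highest integer P_c is 969 mb.

969 mb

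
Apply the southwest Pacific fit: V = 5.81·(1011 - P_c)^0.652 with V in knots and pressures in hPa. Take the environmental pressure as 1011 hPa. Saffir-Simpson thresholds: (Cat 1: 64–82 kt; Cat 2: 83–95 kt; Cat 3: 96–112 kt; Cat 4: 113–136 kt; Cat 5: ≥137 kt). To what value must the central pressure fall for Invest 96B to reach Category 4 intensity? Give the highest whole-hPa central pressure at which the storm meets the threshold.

916 hPa

Category 4 begins at V = 113 kt.
Required ΔP = (113/5.81)^(1/0.652) = 19.449^1.534 ≈ 94.81 hPa.
P_c ≤ 1011 − 94.81 = 916.19, so the highest integer P_c is 916 hPa.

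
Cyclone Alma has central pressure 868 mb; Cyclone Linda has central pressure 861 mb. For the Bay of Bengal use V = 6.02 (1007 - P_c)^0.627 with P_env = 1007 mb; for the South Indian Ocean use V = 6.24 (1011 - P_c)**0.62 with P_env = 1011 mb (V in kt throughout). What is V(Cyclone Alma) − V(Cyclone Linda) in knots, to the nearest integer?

Cyclone Alma: ΔP = 139; V ≈ 6.02 × 139^0.627 ≈ 132.82 kt.
Cyclone Linda: ΔP = 150; V ≈ 6.24 × 150^0.62 ≈ 139.43 kt.
Difference ≈ 132.82 − 139.43 = -6.61 → -7 kt.

-7 kt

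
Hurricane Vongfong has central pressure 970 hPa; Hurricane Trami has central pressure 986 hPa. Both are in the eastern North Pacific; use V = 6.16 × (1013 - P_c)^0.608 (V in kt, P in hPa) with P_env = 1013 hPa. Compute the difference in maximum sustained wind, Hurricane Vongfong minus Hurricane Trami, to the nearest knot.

15 kt

Hurricane Vongfong: ΔP = 43; V ≈ 6.16 × 43^0.608 ≈ 60.64 kt.
Hurricane Trami: ΔP = 27; V ≈ 6.16 × 27^0.608 ≈ 45.69 kt.
Difference ≈ 60.64 − 45.69 = 14.95 → 15 kt.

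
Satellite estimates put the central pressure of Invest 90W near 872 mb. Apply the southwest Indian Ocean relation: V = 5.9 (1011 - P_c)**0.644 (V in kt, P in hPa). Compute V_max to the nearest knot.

ΔP = 1011 − 872 = 139 mb.
139^0.644 ≈ 23.994.
V ≈ 5.9 × 23.994 ≈ 141.6 kt.

142 kt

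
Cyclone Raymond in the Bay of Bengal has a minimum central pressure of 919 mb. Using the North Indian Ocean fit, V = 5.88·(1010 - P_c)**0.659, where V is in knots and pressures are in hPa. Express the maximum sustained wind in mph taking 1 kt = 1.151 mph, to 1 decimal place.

132.3 mph

ΔP = 1010 − 919 = 91 mb.
V ≈ 5.88 × 91^0.659 = 5.88 × 19.544 ≈ 114.917 kt.
114.917 × 1.151 ≈ 132.27 mph → 132.3 mph.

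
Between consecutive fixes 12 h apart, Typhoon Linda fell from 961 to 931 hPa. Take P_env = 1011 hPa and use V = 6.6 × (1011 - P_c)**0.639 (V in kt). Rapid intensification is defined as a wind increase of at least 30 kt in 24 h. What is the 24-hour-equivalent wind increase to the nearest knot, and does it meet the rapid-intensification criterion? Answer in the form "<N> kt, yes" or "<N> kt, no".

V₁: ΔP = 50, V ≈ 6.6 × 50^0.639 ≈ 80.39 kt.
V₂: ΔP = 80, V ≈ 6.6 × 80^0.639 ≈ 108.55 kt.
ΔV over 12 h = 28.16 kt → 24 h equivalent = 28.16 × 24/12 ≈ 56.32 kt.
56 kt ≥ 30 kt ⇒ rapid intensification.

56 kt, yes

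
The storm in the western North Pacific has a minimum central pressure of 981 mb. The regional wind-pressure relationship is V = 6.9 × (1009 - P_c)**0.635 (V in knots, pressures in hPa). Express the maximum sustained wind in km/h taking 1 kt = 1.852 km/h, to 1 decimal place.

ΔP = 1009 − 981 = 28 mb.
V ≈ 6.9 × 28^0.635 = 6.9 × 8.297 ≈ 57.252 kt.
57.252 × 1.852 ≈ 106.03 km/h → 106.0 km/h.

106.0 km/h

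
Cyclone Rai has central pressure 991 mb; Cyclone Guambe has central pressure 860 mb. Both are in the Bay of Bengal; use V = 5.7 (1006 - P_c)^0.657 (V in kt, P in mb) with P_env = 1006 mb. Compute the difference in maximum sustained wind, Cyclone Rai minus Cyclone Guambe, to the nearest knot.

Cyclone Rai: ΔP = 15; V ≈ 5.7 × 15^0.657 ≈ 33.77 kt.
Cyclone Guambe: ΔP = 146; V ≈ 5.7 × 146^0.657 ≈ 150.61 kt.
Difference ≈ 33.77 − 150.61 = -116.84 → -117 kt.

-117 kt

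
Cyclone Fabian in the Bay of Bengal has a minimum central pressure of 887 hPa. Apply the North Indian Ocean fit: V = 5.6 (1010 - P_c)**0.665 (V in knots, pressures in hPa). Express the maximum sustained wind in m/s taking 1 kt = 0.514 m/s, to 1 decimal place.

ΔP = 1010 − 887 = 123 hPa.
V ≈ 5.6 × 123^0.665 = 5.6 × 24.535 ≈ 137.396 kt.
137.396 × 0.514 ≈ 70.62 m/s → 70.6 m/s.

70.6 m/s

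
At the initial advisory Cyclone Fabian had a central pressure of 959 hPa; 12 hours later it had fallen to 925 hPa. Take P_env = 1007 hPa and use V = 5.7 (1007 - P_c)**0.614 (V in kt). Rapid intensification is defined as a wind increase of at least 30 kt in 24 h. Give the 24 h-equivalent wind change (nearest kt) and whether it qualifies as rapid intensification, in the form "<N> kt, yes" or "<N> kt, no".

48 kt, yes

V₁: ΔP = 48, V ≈ 5.7 × 48^0.614 ≈ 61.40 kt.
V₂: ΔP = 82, V ≈ 5.7 × 82^0.614 ≈ 85.30 kt.
ΔV over 12 h = 23.90 kt → 24 h equivalent = 23.90 × 24/12 ≈ 47.80 kt.
48 kt ≥ 30 kt ⇒ rapid intensification.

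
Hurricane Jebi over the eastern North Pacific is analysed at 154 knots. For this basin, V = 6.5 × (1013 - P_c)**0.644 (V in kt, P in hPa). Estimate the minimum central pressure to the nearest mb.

ΔP = (V / 6.5)^(1/0.644) = (154/6.5)^1.553.
154/6.5 = 23.692; 23.692^1.553 ≈ 136.30 mb.
P_c = 1013 − 136.30 = 876.70 ≈ 877 mb.

877 mb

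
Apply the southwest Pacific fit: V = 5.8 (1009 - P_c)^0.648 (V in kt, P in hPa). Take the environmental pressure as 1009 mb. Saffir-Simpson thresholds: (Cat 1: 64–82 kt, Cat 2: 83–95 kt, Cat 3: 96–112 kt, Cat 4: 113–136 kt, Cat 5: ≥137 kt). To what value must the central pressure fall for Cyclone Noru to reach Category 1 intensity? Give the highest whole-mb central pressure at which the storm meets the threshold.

Category 1 begins at V = 64 kt.
Required ΔP = (64/5.8)^(1/0.648) = 11.034^1.543 ≈ 40.66 mb.
P_c ≤ 1009 − 40.66 = 968.34, so the highest integer P_c is 968 mb.

968 mb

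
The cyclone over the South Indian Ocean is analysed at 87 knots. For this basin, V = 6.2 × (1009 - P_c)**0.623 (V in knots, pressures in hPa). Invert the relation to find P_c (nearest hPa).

ΔP = (V / 6.2)^(1/0.623) = (87/6.2)^1.605.
87/6.2 = 14.032; 14.032^1.605 ≈ 69.39 hPa.
P_c = 1009 − 69.39 = 939.61 ≈ 940 hPa.

940 hPa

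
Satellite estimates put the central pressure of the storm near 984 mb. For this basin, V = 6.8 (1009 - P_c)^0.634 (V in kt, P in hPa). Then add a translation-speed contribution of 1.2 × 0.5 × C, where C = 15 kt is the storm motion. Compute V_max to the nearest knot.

ΔP = 1009 − 984 = 25 mb.
25^0.634 ≈ 7.697.
V ≈ 6.8 × 7.697 ≈ 52.3 kt.
Translation term: 1.2 × 0.5 × 15 = 9 kt.
Corrected V ≈ 61.3 kt → 61 kt.

61 kt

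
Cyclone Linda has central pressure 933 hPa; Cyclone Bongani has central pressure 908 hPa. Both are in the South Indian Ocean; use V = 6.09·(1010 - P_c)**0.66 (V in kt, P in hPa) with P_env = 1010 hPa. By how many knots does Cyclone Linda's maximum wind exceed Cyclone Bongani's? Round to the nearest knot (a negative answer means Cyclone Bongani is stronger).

Cyclone Linda: ΔP = 77; V ≈ 6.09 × 77^0.66 ≈ 107.08 kt.
Cyclone Bongani: ΔP = 102; V ≈ 6.09 × 102^0.66 ≈ 128.91 kt.
Difference ≈ 107.08 − 128.91 = -21.83 → -22 kt.

-22 kt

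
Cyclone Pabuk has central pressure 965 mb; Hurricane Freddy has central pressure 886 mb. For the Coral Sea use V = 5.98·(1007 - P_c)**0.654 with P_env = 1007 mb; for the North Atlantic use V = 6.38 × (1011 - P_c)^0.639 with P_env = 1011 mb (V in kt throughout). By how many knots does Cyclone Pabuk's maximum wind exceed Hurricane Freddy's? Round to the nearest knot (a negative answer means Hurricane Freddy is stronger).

-71 kt

Cyclone Pabuk: ΔP = 42; V ≈ 5.98 × 42^0.654 ≈ 68.91 kt.
Hurricane Freddy: ΔP = 125; V ≈ 6.38 × 125^0.639 ≈ 139.56 kt.
Difference ≈ 68.91 − 139.56 = -70.65 → -71 kt.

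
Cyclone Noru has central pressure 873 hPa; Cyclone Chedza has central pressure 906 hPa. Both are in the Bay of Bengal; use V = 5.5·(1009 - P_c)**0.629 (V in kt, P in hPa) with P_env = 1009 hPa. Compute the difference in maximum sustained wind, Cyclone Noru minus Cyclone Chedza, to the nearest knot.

Cyclone Noru: ΔP = 136; V ≈ 5.5 × 136^0.629 ≈ 120.88 kt.
Cyclone Chedza: ΔP = 103; V ≈ 5.5 × 103^0.629 ≈ 101.49 kt.
Difference ≈ 120.88 − 101.49 = 19.39 → 19 kt.

19 kt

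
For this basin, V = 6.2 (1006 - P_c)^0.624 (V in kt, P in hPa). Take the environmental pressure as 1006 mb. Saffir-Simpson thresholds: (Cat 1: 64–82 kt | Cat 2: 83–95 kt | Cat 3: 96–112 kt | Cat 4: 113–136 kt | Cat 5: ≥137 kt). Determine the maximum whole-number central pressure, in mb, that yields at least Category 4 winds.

901 mb

Category 4 begins at V = 113 kt.
Required ΔP = (113/6.2)^(1/0.624) = 18.226^1.603 ≈ 104.79 mb.
P_c ≤ 1006 − 104.79 = 901.21, so the highest integer P_c is 901 mb.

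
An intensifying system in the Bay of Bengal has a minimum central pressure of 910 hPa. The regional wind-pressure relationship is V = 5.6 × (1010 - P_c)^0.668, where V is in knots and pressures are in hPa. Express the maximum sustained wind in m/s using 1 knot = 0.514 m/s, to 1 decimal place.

62.4 m/s

ΔP = 1010 − 910 = 100 hPa.
V ≈ 5.6 × 100^0.668 = 5.6 × 21.677 ≈ 121.391 kt.
121.391 × 0.514 ≈ 62.40 m/s → 62.4 m/s.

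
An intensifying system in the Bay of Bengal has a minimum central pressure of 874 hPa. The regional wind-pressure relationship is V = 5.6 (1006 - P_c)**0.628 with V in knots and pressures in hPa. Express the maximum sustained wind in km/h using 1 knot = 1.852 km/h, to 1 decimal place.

ΔP = 1006 − 874 = 132 hPa.
V ≈ 5.6 × 132^0.628 = 5.6 × 21.464 ≈ 120.201 kt.
120.201 × 1.852 ≈ 222.61 km/h → 222.6 km/h.

222.6 km/h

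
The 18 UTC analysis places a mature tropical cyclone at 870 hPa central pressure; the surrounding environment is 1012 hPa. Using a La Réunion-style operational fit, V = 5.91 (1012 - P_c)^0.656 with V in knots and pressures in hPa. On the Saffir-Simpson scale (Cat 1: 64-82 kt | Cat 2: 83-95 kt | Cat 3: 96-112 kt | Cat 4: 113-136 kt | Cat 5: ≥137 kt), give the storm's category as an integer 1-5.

5

ΔP = 1012 − 870 = 142 hPa.
V ≈ 5.91 × 142^0.656 = 5.91 × 25.82 ≈ 153 kt.
153 kt falls in the Category 5 band.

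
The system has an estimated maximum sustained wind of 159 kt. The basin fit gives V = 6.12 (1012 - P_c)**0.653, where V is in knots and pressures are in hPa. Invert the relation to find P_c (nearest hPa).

865 hPa

ΔP = (V / 6.12)^(1/0.653) = (159/6.12)^1.531.
159/6.12 = 25.980; 25.980^1.531 ≈ 146.68 hPa.
P_c = 1012 − 146.68 = 865.32 ≈ 865 hPa.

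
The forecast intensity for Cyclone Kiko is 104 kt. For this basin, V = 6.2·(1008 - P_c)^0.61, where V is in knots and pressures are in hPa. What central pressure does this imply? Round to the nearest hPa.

906 hPa

ΔP = (V / 6.2)^(1/0.61) = (104/6.2)^1.639.
104/6.2 = 16.774; 16.774^1.639 ≈ 101.77 hPa.
P_c = 1008 − 101.77 = 906.23 ≈ 906 hPa.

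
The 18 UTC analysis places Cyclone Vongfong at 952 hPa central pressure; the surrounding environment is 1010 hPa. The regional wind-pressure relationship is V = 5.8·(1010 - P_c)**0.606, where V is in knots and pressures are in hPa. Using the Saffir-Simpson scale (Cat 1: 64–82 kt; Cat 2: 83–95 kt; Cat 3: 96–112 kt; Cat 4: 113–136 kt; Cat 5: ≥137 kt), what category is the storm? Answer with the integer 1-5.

1

ΔP = 1010 − 952 = 58 hPa.
V ≈ 5.8 × 58^0.606 = 5.8 × 11.71 ≈ 68 kt.
68 kt falls in the Category 1 band.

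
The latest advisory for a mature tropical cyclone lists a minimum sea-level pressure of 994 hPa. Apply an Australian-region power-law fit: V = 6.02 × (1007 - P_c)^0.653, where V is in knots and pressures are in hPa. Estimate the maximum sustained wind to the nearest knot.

ΔP = 1007 − 994 = 13 hPa.
13^0.653 ≈ 5.338.
V ≈ 6.02 × 5.338 ≈ 32.1 kt.

32 kt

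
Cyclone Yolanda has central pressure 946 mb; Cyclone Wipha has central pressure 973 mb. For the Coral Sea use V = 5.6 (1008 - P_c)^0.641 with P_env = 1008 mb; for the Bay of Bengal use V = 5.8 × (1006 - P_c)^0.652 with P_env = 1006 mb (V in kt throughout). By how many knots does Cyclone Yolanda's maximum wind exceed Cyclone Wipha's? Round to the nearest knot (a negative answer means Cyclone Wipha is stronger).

22 kt

Cyclone Yolanda: ΔP = 62; V ≈ 5.6 × 62^0.641 ≈ 78.91 kt.
Cyclone Wipha: ΔP = 33; V ≈ 5.8 × 33^0.652 ≈ 56.69 kt.
Difference ≈ 78.91 − 56.69 = 22.22 → 22 kt.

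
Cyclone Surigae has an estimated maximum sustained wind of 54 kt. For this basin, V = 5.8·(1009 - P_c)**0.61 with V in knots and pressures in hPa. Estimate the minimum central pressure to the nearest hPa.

ΔP = (V / 5.8)^(1/0.61) = (54/5.8)^1.639.
54/5.8 = 9.310; 9.310^1.639 ≈ 38.77 hPa.
P_c = 1009 − 38.77 = 970.23 ≈ 970 hPa.

970 hPa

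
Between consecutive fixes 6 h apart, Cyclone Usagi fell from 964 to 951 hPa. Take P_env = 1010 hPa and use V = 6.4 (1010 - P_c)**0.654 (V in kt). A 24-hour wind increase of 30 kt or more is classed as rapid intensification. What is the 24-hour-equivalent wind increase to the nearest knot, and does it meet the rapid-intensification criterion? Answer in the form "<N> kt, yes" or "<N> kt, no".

V₁: ΔP = 46, V ≈ 6.4 × 46^0.654 ≈ 78.28 kt.
V₂: ΔP = 59, V ≈ 6.4 × 59^0.654 ≈ 92.11 kt.
ΔV over 6 h = 13.83 kt → 24 h equivalent = 13.83 × 24/6 ≈ 55.32 kt.
55 kt ≥ 30 kt ⇒ rapid intensification.

55 kt, yes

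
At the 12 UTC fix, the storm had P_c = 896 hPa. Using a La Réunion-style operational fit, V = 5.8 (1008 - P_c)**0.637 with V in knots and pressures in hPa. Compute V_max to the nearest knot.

117 kt

ΔP = 1008 − 896 = 112 hPa.
112^0.637 ≈ 20.200.
V ≈ 5.8 × 20.200 ≈ 117.2 kt.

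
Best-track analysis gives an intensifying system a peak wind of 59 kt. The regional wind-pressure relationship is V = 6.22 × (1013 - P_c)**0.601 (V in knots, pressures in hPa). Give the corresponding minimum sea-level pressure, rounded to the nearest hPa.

ΔP = (V / 6.22)^(1/0.601) = (59/6.22)^1.664.
59/6.22 = 9.486; 9.486^1.664 ≈ 42.24 hPa.
P_c = 1013 − 42.24 = 970.76 ≈ 971 hPa.

971 hPa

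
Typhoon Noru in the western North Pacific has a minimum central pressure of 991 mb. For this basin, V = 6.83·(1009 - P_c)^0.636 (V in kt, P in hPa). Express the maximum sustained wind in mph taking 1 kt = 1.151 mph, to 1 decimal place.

ΔP = 1009 − 991 = 18 mb.
V ≈ 6.83 × 18^0.636 = 6.83 × 6.286 ≈ 42.931 kt.
42.931 × 1.151 ≈ 49.41 mph → 49.4 mph.

49.4 mph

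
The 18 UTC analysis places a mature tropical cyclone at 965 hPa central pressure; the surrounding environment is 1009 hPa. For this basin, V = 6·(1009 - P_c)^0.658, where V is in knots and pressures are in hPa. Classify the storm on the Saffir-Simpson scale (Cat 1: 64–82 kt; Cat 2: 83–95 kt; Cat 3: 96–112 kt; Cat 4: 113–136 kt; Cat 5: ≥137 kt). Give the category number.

ΔP = 1009 − 965 = 44 hPa.
V ≈ 6 × 44^0.658 = 6 × 12.06 ≈ 72 kt.
72 kt falls in the Category 1 band.

1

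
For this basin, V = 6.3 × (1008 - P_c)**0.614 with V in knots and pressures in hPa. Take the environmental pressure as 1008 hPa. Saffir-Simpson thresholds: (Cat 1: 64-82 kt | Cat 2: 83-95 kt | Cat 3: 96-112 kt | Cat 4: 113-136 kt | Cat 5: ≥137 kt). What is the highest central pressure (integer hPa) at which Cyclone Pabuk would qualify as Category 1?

964 hPa

Category 1 begins at V = 64 kt.
Required ΔP = (64/6.3)^(1/0.614) = 10.159^1.629 ≈ 43.63 hPa.
P_c ≤ 1008 − 43.63 = 964.37, so the highest integer P_c is 964 hPa.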